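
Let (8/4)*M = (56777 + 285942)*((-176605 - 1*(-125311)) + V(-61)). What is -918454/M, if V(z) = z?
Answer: 1836908/17600334245 ≈ 0.00010437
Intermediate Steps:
M = -17600334245/2 (M = ((56777 + 285942)*((-176605 - 1*(-125311)) - 61))/2 = (342719*((-176605 + 125311) - 61))/2 = (342719*(-51294 - 61))/2 = (342719*(-51355))/2 = (½)*(-17600334245) = -17600334245/2 ≈ -8.8002e+9)
-918454/M = -918454/(-17600334245/2) = -918454*(-2/17600334245) = 1836908/17600334245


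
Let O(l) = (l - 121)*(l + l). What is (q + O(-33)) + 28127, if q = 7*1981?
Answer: 52158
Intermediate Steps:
O(l) = 2*l*(-121 + l) (O(l) = (-121 + l)*(2*l) = 2*l*(-121 + l))
q = 13867
(q + O(-33)) + 28127 = (13867 + 2*(-33)*(-121 - 33)) + 28127 = (13867 + 2*(-33)*(-154)) + 28127 = (13867 + 10164) + 28127 = 24031 + 28127 = 52158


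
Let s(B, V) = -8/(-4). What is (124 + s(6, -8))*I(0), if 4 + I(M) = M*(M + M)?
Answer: -504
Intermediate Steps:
s(B, V) = 2 (s(B, V) = -8*(-1/4) = 2)
I(M) = -4 + 2*M**2 (I(M) = -4 + M*(M + M) = -4 + M*(2*M) = -4 + 2*M**2)
(124 + s(6, -8))*I(0) = (124 + 2)*(-4 + 2*0**2) = 126*(-4 + 2*0) = 126*(-4 + 0) = 126*(-4) = -504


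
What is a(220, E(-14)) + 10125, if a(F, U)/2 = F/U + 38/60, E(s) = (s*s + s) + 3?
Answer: 5621398/555 ≈ 10129.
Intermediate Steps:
E(s) = 3 + s + s**2 (E(s) = (s**2 + s) + 3 = (s + s**2) + 3 = 3 + s + s**2)
a(F, U) = 19/15 + 2*F/U (a(F, U) = 2*(F/U + 38/60) = 2*(F/U + 38*(1/60)) = 2*(F/U + 19/30) = 2*(19/30 + F/U) = 19/15 + 2*F/U)
a(220, E(-14)) + 10125 = (19/15 + 2*220/(3 - 14 + (-14)**2)) + 10125 = (19/15 + 2*220/(3 - 14 + 196)) + 10125 = (19/15 + 2*220/185) + 10125 = (19/15 + 2*220*(1/185)) + 10125 = (19/15 + 88/37) + 10125 = 2023/555 + 10125 = 5621398/555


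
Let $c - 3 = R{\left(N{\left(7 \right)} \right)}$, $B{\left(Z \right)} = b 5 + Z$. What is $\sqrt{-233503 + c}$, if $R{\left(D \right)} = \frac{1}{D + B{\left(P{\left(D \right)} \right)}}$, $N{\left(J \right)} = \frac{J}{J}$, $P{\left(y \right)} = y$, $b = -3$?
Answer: $\frac{7 i \sqrt{805337}}{13} \approx 483.22 i$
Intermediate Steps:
$N{\left(J \right)} = 1$
$B{\left(Z \right)} = -15 + Z$ ($B{\left(Z \right)} = \left(-3\right) 5 + Z = -15 + Z$)
$R{\left(D \right)} = \frac{1}{-15 + 2 D}$ ($R{\left(D \right)} = \frac{1}{D + \left(-15 + D\right)} = \frac{1}{-15 + 2 D}$)
$c = \frac{38}{13}$ ($c = 3 + \frac{1}{-15 + 2 \cdot 1} = 3 + \frac{1}{-15 + 2} = 3 + \frac{1}{-13} = 3 - \frac{1}{13} = \frac{38}{13} \approx 2.9231$)
$\sqrt{-233503 + c} = \sqrt{-233503 + \frac{38}{13}} = \sqrt{- \frac{3035501}{13}} = \frac{7 i \sqrt{805337}}{13}$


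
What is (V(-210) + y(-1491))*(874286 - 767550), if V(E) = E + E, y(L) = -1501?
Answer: -205039856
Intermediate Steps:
V(E) = 2*E
(V(-210) + y(-1491))*(874286 - 767550) = (2*(-210) - 1501)*(874286 - 767550) = (-420 - 1501)*106736 = -1921*106736 = -205039856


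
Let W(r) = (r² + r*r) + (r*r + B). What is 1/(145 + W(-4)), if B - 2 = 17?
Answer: 1/212 ≈ 0.0047170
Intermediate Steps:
B = 19 (B = 2 + 17 = 19)
W(r) = 19 + 3*r² (W(r) = (r² + r*r) + (r*r + 19) = (r² + r²) + (r² + 19) = 2*r² + (19 + r²) = 19 + 3*r²)
1/(145 + W(-4)) = 1/(145 + (19 + 3*(-4)²)) = 1/(145 + (19 + 3*16)) = 1/(145 + (19 + 48)) = 1/(145 + 67) = 1/212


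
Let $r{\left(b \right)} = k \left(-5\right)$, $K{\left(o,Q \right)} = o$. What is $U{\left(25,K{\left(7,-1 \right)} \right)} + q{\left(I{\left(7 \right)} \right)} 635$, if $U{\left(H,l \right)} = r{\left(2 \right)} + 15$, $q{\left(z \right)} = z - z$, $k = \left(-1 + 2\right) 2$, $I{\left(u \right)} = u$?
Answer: $5$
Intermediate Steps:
$k = 2$ ($k = 1 \cdot 2 = 2$)
$q{\left(z \right)} = 0$
$r{\left(b \right)} = -10$ ($r{\left(b \right)} = 2 \left(-5\right) = -10$)
$U{\left(H,l \right)} = 5$ ($U{\left(H,l \right)} = -10 + 15 = 5$)
$U{\left(25,K{\left(7,-1 \right)} \right)} + q{\left(I{\left(7 \right)} \right)} 635 = 5 + 0 \cdot 635 = 5 + 0 = 5$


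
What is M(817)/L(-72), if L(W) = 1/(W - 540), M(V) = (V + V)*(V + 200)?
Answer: -1017008136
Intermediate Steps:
M(V) = 2*V*(200 + V) (M(V) = (2*V)*(200 + V) = 2*V*(200 + V))
L(W) = 1/(-540 + W)
M(817)/L(-72) = (2*817*(200 + 817))/(1/(-540 - 72)) = (2*817*1017)/(1/(-612)) = 1661778/(-1/612) = 1661778*(-612) = -1017008136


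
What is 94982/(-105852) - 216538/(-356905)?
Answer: -5489285167/18889554030 ≈ -0.29060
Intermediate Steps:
94982/(-105852) - 216538/(-356905) = 94982*(-1/105852) - 216538*(-1/356905) = -47491/52926 + 216538/356905 = -5489285167/18889554030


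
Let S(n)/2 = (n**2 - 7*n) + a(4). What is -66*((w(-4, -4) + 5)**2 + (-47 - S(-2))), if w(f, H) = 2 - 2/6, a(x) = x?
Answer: 9218/3 ≈ 3072.7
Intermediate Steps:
w(f, H) = 5/3 (w(f, H) = 2 - 2*1/6 = 2 - 1/3 = 5/3)
S(n) = 8 - 14*n + 2*n**2 (S(n) = 2*((n**2 - 7*n) + 4) = 2*(4 + n**2 - 7*n) = 8 - 14*n + 2*n**2)
-66*((w(-4, -4) + 5)**2 + (-47 - S(-2))) = -66*((5/3 + 5)**2 + (-47 - (8 - 14*(-2) + 2*(-2)**2))) = -66*((20/3)**2 + (-47 - (8 + 28 + 2*4))) = -66*(400/9 + (-47 - (8 + 28 + 8))) = -66*(400/9 + (-47 - 1*44)) = -66*(400/9 + (-47 - 44)) = -66*(400/9 - 91) = -66*(-419/9) = 9218/3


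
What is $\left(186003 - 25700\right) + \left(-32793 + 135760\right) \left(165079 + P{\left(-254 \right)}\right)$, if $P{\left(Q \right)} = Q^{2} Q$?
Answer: $-1670328969192$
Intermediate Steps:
$P{\left(Q \right)} = Q^{3}$
$\left(186003 - 25700\right) + \left(-32793 + 135760\right) \left(165079 + P{\left(-254 \right)}\right) = \left(186003 - 25700\right) + \left(-32793 + 135760\right) \left(165079 + \left(-254\right)^{3}\right) = 160303 + 102967 \left(165079 - 16387064\right) = 160303 + 102967 \left(-16221985\right) = 160303 - 1670329129495 = -1670328969192$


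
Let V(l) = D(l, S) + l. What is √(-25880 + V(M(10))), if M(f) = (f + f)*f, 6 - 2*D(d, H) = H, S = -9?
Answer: 3*I*√11410/2 ≈ 160.23*I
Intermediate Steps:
D(d, H) = 3 - H/2
M(f) = 2*f² (M(f) = (2*f)*f = 2*f²)
V(l) = 15/2 + l (V(l) = (3 - ½*(-9)) + l = (3 + 9/2) + l = 15/2 + l)
√(-25880 + V(M(10))) = √(-25880 + (15/2 + 2*10²)) = √(-25880 + (15/2 + 2*100)) = √(-25880 + (15/2 + 200)) = √(-25880 + 415/2) = √(-51345/2) = 3*I*√11410/2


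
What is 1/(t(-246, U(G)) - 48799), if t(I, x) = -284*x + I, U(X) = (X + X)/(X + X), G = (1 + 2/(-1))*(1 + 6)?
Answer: -1/49329 ≈ -2.0272e-5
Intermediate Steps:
G = -7 (G = (1 + 2*(-1))*7 = (1 - 2)*7 = -1*7 = -7)
U(X) = 1 (U(X) = (2*X)/((2*X)) = (2*X)*(1/(2*X)) = 1)
t(I, x) = I - 284*x
1/(t(-246, U(G)) - 48799) = 1/((-246 - 284*1) - 48799) = 1/((-246 - 284) - 48799) = 1/(-530 - 48799) = 1/(-49329) = -1/49329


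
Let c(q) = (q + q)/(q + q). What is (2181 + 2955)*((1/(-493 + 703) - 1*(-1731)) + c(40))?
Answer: 311345176/35 ≈ 8.8956e+6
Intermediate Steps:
c(q) = 1 (c(q) = (2*q)/((2*q)) = (2*q)*(1/(2*q)) = 1)
(2181 + 2955)*((1/(-493 + 703) - 1*(-1731)) + c(40)) = (2181 + 2955)*((1/(-493 + 703) - 1*(-1731)) + 1) = 5136*((1/210 + 1731) + 1) = 5136*(363511/210 + 1) = 5136*(363721/210) = 311345176/35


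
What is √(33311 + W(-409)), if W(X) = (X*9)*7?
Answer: 2*√1886 ≈ 86.856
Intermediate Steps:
W(X) = 63*X (W(X) = (9*X)*7 = 63*X)
√(33311 + W(-409)) = √(33311 + 63*(-409)) = √(33311 - 25767) = √7544 = 2*√1886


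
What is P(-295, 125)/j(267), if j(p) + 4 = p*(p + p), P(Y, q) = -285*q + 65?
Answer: -17780/71287 ≈ -0.24941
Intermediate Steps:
P(Y, q) = 65 - 285*q
j(p) = -4 + 2*p**2 (j(p) = -4 + p*(p + p) = -4 + p*(2*p) = -4 + 2*p**2)
P(-295, 125)/j(267) = (65 - 285*125)/(-4 + 2*267**2) = (65 - 35625)/(-4 + 2*71289) = -35560/(-4 + 142578) = -35560/142574 = -35560*1/142574 = -17780/71287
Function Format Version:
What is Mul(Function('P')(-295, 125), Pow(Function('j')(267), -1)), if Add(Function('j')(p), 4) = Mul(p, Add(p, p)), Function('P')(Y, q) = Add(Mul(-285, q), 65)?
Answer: Rational(-17780, 71287) ≈ -0.24941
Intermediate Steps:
Function('P')(Y, q) = Add(65, Mul(-285, q))
Function('j')(p) = Add(-4, Mul(2, Pow(p, 2))) (Function('j')(p) = Add(-4, Mul(p, Add(p, p))) = Add(-4, Mul(p, Mul(2, p))) = Add(-4, Mul(2, Pow(p, 2))))
Mul(Function('P')(-295, 125), Pow(Function('j')(267), -1)) = Mul(Add(65, Mul(-285, 125)), Pow(Add(-4, Mul(2, Pow(267, 2))), -1)) = Mul(Add(65, -35625), Pow(Add(-4, Mul(2, 71289)), -1)) = Mul(-35560, Pow(Add(-4, 142578), -1)) = Mul(-35560, Pow(142574, -1)) = Mul(-35560, Rational(1, 142574)) = Rational(-17780, 71287)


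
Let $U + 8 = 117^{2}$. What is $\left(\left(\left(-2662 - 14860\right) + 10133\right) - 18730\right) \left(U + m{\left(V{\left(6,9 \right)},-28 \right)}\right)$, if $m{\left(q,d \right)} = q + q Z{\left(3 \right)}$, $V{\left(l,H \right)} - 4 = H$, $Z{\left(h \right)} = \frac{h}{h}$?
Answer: $-358013133$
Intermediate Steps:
$Z{\left(h \right)} = 1$
$U = 13681$ ($U = -8 + 117^{2} = -8 + 13689 = 13681$)
$V{\left(l,H \right)} = 4 + H$
$m{\left(q,d \right)} = 2 q$ ($m{\left(q,d \right)} = q + q 1 = q + q = 2 q$)
$\left(\left(\left(-2662 - 14860\right) + 10133\right) - 18730\right) \left(U + m{\left(V{\left(6,9 \right)},-28 \right)}\right) = \left(\left(\left(-2662 - 14860\right) + 10133\right) - 18730\right) \left(13681 + 2 \left(4 + 9\right)\right) = \left(\left(-17522 + 10133\right) - 18730\right) \left(13681 + 2 \cdot 13\right) = \left(-7389 - 18730\right) \left(13681 + 26\right) = \left(-26119\right) 13707 = -358013133$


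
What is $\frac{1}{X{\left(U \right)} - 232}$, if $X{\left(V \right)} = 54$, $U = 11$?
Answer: $- \frac{1}{178} \approx -0.005618$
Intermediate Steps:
$\frac{1}{X{\left(U \right)} - 232} = \frac{1}{54 - 232} = \frac{1}{-178} = - \frac{1}{178}$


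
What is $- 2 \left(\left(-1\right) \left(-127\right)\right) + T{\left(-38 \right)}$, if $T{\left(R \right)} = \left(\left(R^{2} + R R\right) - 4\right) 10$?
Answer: $28586$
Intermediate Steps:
$T{\left(R \right)} = -40 + 20 R^{2}$ ($T{\left(R \right)} = \left(\left(R^{2} + R^{2}\right) - 4\right) 10 = \left(2 R^{2} - 4\right) 10 = \left(-4 + 2 R^{2}\right) 10 = -40 + 20 R^{2}$)
$- 2 \left(\left(-1\right) \left(-127\right)\right) + T{\left(-38 \right)} = - 2 \left(\left(-1\right) \left(-127\right)\right) - \left(40 - 20 \left(-38\right)^{2}\right) = \left(-2\right) 127 + \left(-40 + 20 \cdot 1444\right) = -254 + \left(-40 + 28880\right) = -254 + 28840 = 28586$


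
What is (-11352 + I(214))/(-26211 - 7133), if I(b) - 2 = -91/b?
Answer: 2428991/7135616 ≈ 0.34040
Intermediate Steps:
I(b) = 2 - 91/b
(-11352 + I(214))/(-26211 - 7133) = (-11352 + (2 - 91/214))/(-26211 - 7133) = (-11352 + (2 - 91*1/214))/(-33344) = (-11352 + (2 - 91/214))*(-1/33344) = (-11352 + 337/214)*(-1/33344) = -2428991/214*(-1/33344) = 2428991/7135616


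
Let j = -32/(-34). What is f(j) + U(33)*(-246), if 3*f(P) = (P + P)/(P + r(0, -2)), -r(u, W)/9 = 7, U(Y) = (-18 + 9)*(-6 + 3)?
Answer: -21021962/3165 ≈ -6642.0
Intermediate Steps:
U(Y) = 27 (U(Y) = -9*(-3) = 27)
r(u, W) = -63 (r(u, W) = -9*7 = -63)
j = 16/17 (j = -32*(-1/34) = 16/17 ≈ 0.94118)
f(P) = 2*P/(3*(-63 + P)) (f(P) = ((P + P)/(P - 63))/3 = ((2*P)/(-63 + P))/3 = (2*P/(-63 + P))/3 = 2*P/(3*(-63 + P)))
f(j) + U(33)*(-246) = (⅔)*(16/17)/(-63 + 16/17) + 27*(-246) = (⅔)*(16/17)/(-1055/17) - 6642 = (⅔)*(16/17)*(-17/1055) - 6642 = -32/3165 - 6642 = -21021962/3165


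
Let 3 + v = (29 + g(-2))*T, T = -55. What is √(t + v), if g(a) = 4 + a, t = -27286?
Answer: I*√28994 ≈ 170.28*I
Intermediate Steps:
v = -1708 (v = -3 + (29 + (4 - 2))*(-55) = -3 + (29 + 2)*(-55) = -3 + 31*(-55) = -3 - 1705 = -1708)
√(t + v) = √(-27286 - 1708) = √(-28994) = I*√28994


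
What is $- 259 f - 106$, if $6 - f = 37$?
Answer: $7923$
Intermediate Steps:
$f = -31$ ($f = 6 - 37 = -31$)
$- 259 f - 106 = \left(-259\right) \left(-31\right) - 106 = 8029 - 106 = 7923$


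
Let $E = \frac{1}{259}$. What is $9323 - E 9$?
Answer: $\frac{2414648}{259} \approx 9323.0$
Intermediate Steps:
$E = \frac{1}{259} \approx 0.003861$
$9323 - E 9 = 9323 - \frac{1}{259} \cdot 9 = 9323 - \frac{9}{259} = \frac{2414648}{259}$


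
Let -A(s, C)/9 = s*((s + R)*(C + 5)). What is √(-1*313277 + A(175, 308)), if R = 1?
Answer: I*√87076877 ≈ 9331.5*I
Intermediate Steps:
A(s, C) = -9*s*(1 + s)*(5 + C) (A(s, C) = -9*s*(s + 1)*(C + 5) = -9*s*(1 + s)*(5 + C))
√(-1*313277 + A(175, 308)) = √(-1*313277 - 9*175*(5 + 308 + 5*175 + 308*175)) = √(-313277 - 9*175*(5 + 308 + 875 + 53900)) = √(-313277 - 9*175*55088) = √(-313277 - 86763600) = √(-87076877) = I*√87076877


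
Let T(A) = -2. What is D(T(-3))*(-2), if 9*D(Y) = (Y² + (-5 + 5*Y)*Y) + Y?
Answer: -64/9 ≈ -7.1111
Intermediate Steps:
D(Y) = Y/9 + Y²/9 + Y*(-5 + 5*Y)/9 (D(Y) = ((Y² + (-5 + 5*Y)*Y) + Y)/9 = ((Y² + Y*(-5 + 5*Y)) + Y)/9 = (Y + Y² + Y*(-5 + 5*Y))/9 = Y/9 + Y²/9 + Y*(-5 + 5*Y)/9)
D(T(-3))*(-2) = ((2/9)*(-2)*(-2 + 3*(-2)))*(-2) = ((2/9)*(-2)*(-2 - 6))*(-2) = ((2/9)*(-2)*(-8))*(-2) = (32/9)*(-2) = -64/9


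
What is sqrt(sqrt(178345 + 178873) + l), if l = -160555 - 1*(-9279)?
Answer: sqrt(-151276 + sqrt(357218)) ≈ 388.17*I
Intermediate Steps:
l = -151276 (l = -160555 + 9279 = -151276)
sqrt(sqrt(178345 + 178873) + l) = sqrt(sqrt(178345 + 178873) - 151276) = sqrt(sqrt(357218) - 151276) = sqrt(-151276 + sqrt(357218))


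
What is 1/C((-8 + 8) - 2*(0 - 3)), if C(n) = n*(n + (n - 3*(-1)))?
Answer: 1/90 ≈ 0.011111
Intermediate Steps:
C(n) = n*(3 + 2*n) (C(n) = n*(n + (n + 3)) = n*(n + (3 + n)) = n*(3 + 2*n))
1/C((-8 + 8) - 2*(0 - 3)) = 1/(((-8 + 8) - 2*(0 - 3))*(3 + 2*((-8 + 8) - 2*(0 - 3)))) = 1/((0 - 2*(-3))*(3 + 2*(0 - 2*(-3)))) = 1/((0 + 6)*(3 + 2*(0 + 6))) = 1/(6*(3 + 2*6)) = 1/(6*(3 + 12)) = 1/(6*15) = 1/90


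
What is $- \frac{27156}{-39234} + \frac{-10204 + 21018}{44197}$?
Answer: $\frac{270748368}{289004183} \approx 0.93683$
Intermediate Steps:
$- \frac{27156}{-39234} + \frac{-10204 + 21018}{44197} = \left(-27156\right) \left(- \frac{1}{39234}\right) + 10814 \cdot \frac{1}{44197} = \frac{4526}{6539} + \frac{10814}{44197} = \frac{270748368}{289004183}$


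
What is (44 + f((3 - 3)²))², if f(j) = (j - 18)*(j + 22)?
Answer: 123904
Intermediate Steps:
f(j) = (-18 + j)*(22 + j)
(44 + f((3 - 3)²))² = (44 + (-396 + ((3 - 3)²)² + 4*(3 - 3)²))² = (44 + (-396 + (0²)² + 4*0²))² = (44 + (-396 + 0² + 4*0))² = (44 + (-396 + 0 + 0))² = (44 - 396)² = (-352)² = 123904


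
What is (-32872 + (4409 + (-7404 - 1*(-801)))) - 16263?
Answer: -51329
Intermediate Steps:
(-32872 + (4409 + (-7404 - 1*(-801)))) - 16263 = (-32872 + (4409 + (-7404 + 801))) - 16263 = (-32872 + (4409 - 6603)) - 16263 = (-32872 - 2194) - 16263 = -35066 - 16263 = -51329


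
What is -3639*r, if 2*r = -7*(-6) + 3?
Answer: -163755/2 ≈ -81878.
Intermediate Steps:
r = 45/2 (r = (-7*(-6) + 3)/2 = (42 + 3)/2 = (½)*45 = 45/2 ≈ 22.500)
-3639*r = -3639*45/2 = -163755/2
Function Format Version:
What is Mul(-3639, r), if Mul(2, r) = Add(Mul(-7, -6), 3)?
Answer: Rational(-163755, 2) ≈ -81878.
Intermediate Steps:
r = Rational(45, 2) (r = Mul(Rational(1, 2), Add(Mul(-7, -6), 3)) = Mul(Rational(1, 2), Add(42, 3)) = Mul(Rational(1, 2), 45) = Rational(45, 2) ≈ 22.500)
Mul(-3639, r) = Mul(-3639, Rational(45, 2)) = Rational(-163755, 2)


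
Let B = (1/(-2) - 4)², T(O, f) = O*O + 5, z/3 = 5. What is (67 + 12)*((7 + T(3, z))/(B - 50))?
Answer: -948/17 ≈ -55.765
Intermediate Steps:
z = 15 (z = 3*5 = 15)
T(O, f) = 5 + O² (T(O, f) = O² + 5 = 5 + O²)
B = 81/4 (B = (-½ - 4)² = (-9/2)² = 81/4 ≈ 20.250)
(67 + 12)*((7 + T(3, z))/(B - 50)) = (67 + 12)*((7 + (5 + 3²))/(81/4 - 50)) = 79*((7 + (5 + 9))/(-119/4)) = 79*((7 + 14)*(-4/119)) = 79*(21*(-4/119)) = 79*(-12/17) = -948/17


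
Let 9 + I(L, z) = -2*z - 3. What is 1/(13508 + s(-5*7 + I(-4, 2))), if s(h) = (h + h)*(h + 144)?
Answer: 1/4022 ≈ 0.00024863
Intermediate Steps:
I(L, z) = -12 - 2*z (I(L, z) = -9 + (-2*z - 3) = -9 + (-3 - 2*z) = -12 - 2*z)
s(h) = 2*h*(144 + h) (s(h) = (2*h)*(144 + h) = 2*h*(144 + h))
1/(13508 + s(-5*7 + I(-4, 2))) = 1/(13508 + 2*(-5*7 + (-12 - 2*2))*(144 + (-5*7 + (-12 - 2*2)))) = 1/(13508 + 2*(-35 + (-12 - 4))*(144 + (-35 + (-12 - 4)))) = 1/(13508 + 2*(-35 - 16)*(144 + (-35 - 16))) = 1/(13508 + 2*(-51)*(144 - 51)) = 1/(13508 + 2*(-51)*93) = 1/(13508 - 9486) = 1/4022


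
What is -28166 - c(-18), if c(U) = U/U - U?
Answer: -28185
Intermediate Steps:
c(U) = 1 - U
-28166 - c(-18) = -28166 - (1 - 1*(-18)) = -28166 - (1 + 18) = -28166 - 1*19 = -28166 - 19 = -28185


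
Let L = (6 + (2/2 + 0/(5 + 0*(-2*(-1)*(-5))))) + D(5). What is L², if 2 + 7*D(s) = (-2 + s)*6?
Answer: 4225/49 ≈ 86.224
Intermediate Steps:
D(s) = -2 + 6*s/7 (D(s) = -2/7 + ((-2 + s)*6)/7 = -2/7 + (-12 + 6*s)/7 = -2/7 + (-12/7 + 6*s/7) = -2 + 6*s/7)
L = 65/7 (L = (6 + (2/2 + 0/(5 + 0*(-2*(-1)*(-5))))) + (-2 + (6/7)*5) = (6 + (2*(½) + 0/(5 + 0*(2*(-5))))) + (-2 + 30/7) = (6 + (1 + 0/(5 + 0*(-10)))) + 16/7 = (6 + (1 + 0/(5 + 0))) + 16/7 = (6 + (1 + 0/5)) + 16/7 = (6 + (1 + 0*(⅕))) + 16/7 = (6 + (1 + 0)) + 16/7 = (6 + 1) + 16/7 = 7 + 16/7 = 65/7 ≈ 9.2857)
L² = (65/7)² = 4225/49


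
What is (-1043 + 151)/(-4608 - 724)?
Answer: 223/1333 ≈ 0.16729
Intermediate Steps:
(-1043 + 151)/(-4608 - 724) = -892/(-5332) = -892*(-1/5332) = 223/1333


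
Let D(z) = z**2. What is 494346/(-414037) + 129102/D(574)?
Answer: -54711068961/68207627306 ≈ -0.80212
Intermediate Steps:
494346/(-414037) + 129102/D(574) = 494346/(-414037) + 129102/(574**2) = 494346*(-1/414037) + 129102/329476 = -494346/414037 + 129102*(1/329476) = -494346/414037 + 64551/164738 = -54711068961/68207627306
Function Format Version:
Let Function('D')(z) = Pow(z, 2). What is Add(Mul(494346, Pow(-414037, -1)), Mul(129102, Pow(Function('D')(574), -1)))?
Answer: Rational(-54711068961, 68207627306) ≈ -0.80212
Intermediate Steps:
Add(Mul(494346, Pow(-414037, -1)), Mul(129102, Pow(Function('D')(574), -1))) = Add(Mul(494346, Pow(-414037, -1)), Mul(129102, Pow(Pow(574, 2), -1))) = Add(Mul(494346, Rational(-1, 414037)), Mul(129102, Pow(329476, -1))) = Add(Rational(-494346, 414037), Mul(129102, Rational(1, 329476))) = Add(Rational(-494346, 414037), Rational(64551, 164738)) = Rational(-54711068961, 68207627306)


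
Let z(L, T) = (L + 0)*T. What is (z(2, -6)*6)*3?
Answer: -216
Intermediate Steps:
z(L, T) = L*T
(z(2, -6)*6)*3 = ((2*(-6))*6)*3 = -12*6*3 = -72*3 = -216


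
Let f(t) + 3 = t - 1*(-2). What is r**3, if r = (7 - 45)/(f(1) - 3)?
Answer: 54872/27 ≈ 2032.3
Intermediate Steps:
f(t) = -1 + t (f(t) = -3 + (t - 1*(-2)) = -3 + (t + 2) = -3 + (2 + t) = -1 + t)
r = 38/3 (r = (7 - 45)/((-1 + 1) - 3) = -38/(0 - 3) = -38/(-3) = -38*(-1/3) = 38/3 ≈ 12.667)
r**3 = (38/3)**3 = 54872/27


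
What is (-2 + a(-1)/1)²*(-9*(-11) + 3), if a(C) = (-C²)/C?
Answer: 102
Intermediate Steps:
a(C) = -C
(-2 + a(-1)/1)²*(-9*(-11) + 3) = (-2 - 1*(-1)/1)²*(-9*(-11) + 3) = (-2 + 1*1)²*(99 + 3) = (-2 + 1)²*102 = (-1)²*102 = 1*102 = 102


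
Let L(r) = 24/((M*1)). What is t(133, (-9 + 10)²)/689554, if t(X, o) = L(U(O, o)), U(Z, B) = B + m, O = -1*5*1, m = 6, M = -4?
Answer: -3/344777 ≈ -8.7013e-6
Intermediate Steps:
O = -5 (O = -5*1 = -5)
U(Z, B) = 6 + B (U(Z, B) = B + 6 = 6 + B)
L(r) = -6 (L(r) = 24/((-4*1)) = 24/(-4) = 24*(-¼) = -6)
t(X, o) = -6
t(133, (-9 + 10)²)/689554 = -6/689554 = -6*1/689554 = -3/344777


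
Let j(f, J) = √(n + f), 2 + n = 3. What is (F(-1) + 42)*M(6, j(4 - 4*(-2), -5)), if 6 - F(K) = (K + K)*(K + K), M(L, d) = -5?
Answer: -220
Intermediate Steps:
n = 1 (n = -2 + 3 = 1)
j(f, J) = √(1 + f)
F(K) = 6 - 4*K² (F(K) = 6 - (K + K)*(K + K) = 6 - 2*K*2*K = 6 - 4*K²)
(F(-1) + 42)*M(6, j(4 - 4*(-2), -5)) = ((6 - 4*(-1)²) + 42)*(-5) = ((6 - 4*1) + 42)*(-5) = ((6 - 4) + 42)*(-5) = (2 + 42)*(-5) = 44*(-5) = -220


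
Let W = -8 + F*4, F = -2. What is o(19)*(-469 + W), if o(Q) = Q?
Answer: -9215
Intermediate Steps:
W = -16 (W = -8 - 2*4 = -8 - 8 = -16)
o(19)*(-469 + W) = 19*(-469 - 16) = 19*(-485) = -9215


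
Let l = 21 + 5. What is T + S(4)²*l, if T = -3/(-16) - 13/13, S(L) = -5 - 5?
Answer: 41587/16 ≈ 2599.2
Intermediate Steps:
S(L) = -10
T = -13/16 (T = -3*(-1/16) - 13*1/13 = 3/16 - 1 = -13/16 ≈ -0.81250)
l = 26
T + S(4)²*l = -13/16 + (-10)²*26 = -13/16 + 100*26 = -13/16 + 2600 = 41587/16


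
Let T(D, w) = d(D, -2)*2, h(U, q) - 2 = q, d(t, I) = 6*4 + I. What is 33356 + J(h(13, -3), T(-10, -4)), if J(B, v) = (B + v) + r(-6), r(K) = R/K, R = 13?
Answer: 200381/6 ≈ 33397.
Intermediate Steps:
d(t, I) = 24 + I
h(U, q) = 2 + q
T(D, w) = 44 (T(D, w) = (24 - 2)*2 = 22*2 = 44)
r(K) = 13/K
J(B, v) = -13/6 + B + v (J(B, v) = (B + v) + 13/(-6) = (B + v) + 13*(-⅙) = (B + v) - 13/6 = -13/6 + B + v)
33356 + J(h(13, -3), T(-10, -4)) = 33356 + (-13/6 + (2 - 3) + 44) = 33356 + (-13/6 - 1 + 44) = 33356 + 245/6 = 200381/6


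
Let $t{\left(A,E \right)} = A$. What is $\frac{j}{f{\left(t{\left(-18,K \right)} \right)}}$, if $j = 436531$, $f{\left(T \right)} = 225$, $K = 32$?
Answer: $\frac{436531}{225} \approx 1940.1$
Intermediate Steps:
$\frac{j}{f{\left(t{\left(-18,K \right)} \right)}} = \frac{436531}{225}$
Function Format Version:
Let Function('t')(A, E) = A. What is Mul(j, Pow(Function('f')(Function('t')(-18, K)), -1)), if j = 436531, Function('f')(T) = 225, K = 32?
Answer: Rational(436531, 225) ≈ 1940.1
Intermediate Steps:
Mul(j, Pow(Function('f')(Function('t')(-18, K)), -1)) = Mul(436531, Pow(225, -1)) = Mul(436531, Rational(1, 225)) = Rational(436531, 225)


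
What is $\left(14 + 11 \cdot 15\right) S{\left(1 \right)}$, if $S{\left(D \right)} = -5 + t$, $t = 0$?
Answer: $-895$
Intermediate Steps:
$S{\left(D \right)} = -5$ ($S{\left(D \right)} = -5 + 0 = -5$)
$\left(14 + 11 \cdot 15\right) S{\left(1 \right)} = \left(14 + 11 \cdot 15\right) \left(-5\right) = \left(14 + 165\right) \left(-5\right) = 179 \left(-5\right) = -895$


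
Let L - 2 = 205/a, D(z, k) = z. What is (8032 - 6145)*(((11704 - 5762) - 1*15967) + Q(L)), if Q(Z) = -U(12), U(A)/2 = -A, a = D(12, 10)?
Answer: -18871887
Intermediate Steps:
a = 12
U(A) = -2*A (U(A) = 2*(-A) = -2*A)
L = 229/12 (L = 2 + 205/12 = 229/12 ≈ 19.083)
Q(Z) = 24 (Q(Z) = -(-2)*12 = -1*(-24) = 24)
(8032 - 6145)*(((11704 - 5762) - 1*15967) + Q(L)) = (8032 - 6145)*(((11704 - 5762) - 1*15967) + 24) = 1887*((5942 - 15967) + 24) = 1887*(-10025 + 24) = 1887*(-10001) = -18871887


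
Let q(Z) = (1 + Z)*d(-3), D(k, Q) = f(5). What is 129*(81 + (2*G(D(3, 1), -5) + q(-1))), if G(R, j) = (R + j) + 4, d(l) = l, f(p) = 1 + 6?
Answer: 11997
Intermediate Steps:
f(p) = 7
D(k, Q) = 7
G(R, j) = 4 + R + j
q(Z) = -3 - 3*Z (q(Z) = (1 + Z)*(-3) = -3 - 3*Z)
129*(81 + (2*G(D(3, 1), -5) + q(-1))) = 129*(81 + (2*(4 + 7 - 5) + (-3 - 3*(-1)))) = 129*(81 + (2*6 + (-3 + 3))) = 129*(81 + (12 + 0)) = 129*(81 + 12) = 129*93 = 11997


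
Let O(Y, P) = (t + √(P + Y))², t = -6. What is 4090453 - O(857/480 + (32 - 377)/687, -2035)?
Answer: 449842182787/109920 + I*√1535762029890/2290 ≈ 4.0925e+6 + 541.16*I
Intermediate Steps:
O(Y, P) = (-6 + √(P + Y))²
4090453 - O(857/480 + (32 - 377)/687, -2035) = 4090453 - (-6 + √(-2035 + (857/480 + (32 - 377)/687)))² = 4090453 - (-6 + √(-2035 + (857*(1/480) - 345*1/687)))² = 4090453 - (-6 + √(-2035 + (857/480 - 115/229)))² = 4090453 - (-6 + √(-2035 + 141053/109920))² = 4090453 - (-6 + √(-223546147/109920))² = 4090453 - (-6 + I*√1535762029890/27480)²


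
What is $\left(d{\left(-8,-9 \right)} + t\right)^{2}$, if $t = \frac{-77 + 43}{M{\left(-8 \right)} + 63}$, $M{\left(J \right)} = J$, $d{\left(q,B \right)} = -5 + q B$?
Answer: $\frac{13329801}{3025} \approx 4406.5$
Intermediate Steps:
$d{\left(q,B \right)} = -5 + B q$
$t = - \frac{34}{55}$ ($t = \frac{-77 + 43}{-8 + 63} = - \frac{34}{55} \approx -0.61818$)
$\left(d{\left(-8,-9 \right)} + t\right)^{2} = \left(\left(-5 - -72\right) - \frac{34}{55}\right)^{2} = \left(\left(-5 + 72\right) - \frac{34}{55}\right)^{2} = \left(67 - \frac{34}{55}\right)^{2} = \left(\frac{3651}{55}\right)^{2} = \frac{13329801}{3025}$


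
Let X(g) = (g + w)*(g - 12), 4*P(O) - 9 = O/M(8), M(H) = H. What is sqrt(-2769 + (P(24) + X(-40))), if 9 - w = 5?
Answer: I*sqrt(894) ≈ 29.9*I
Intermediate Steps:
w = 4 (w = 9 - 1*5 = 9 - 5 = 4)
P(O) = 9/4 + O/32 (P(O) = 9/4 + (O/8)/4 = 9/4 + O/32)
X(g) = (-12 + g)*(4 + g) (X(g) = (g + 4)*(g - 12) = (4 + g)*(-12 + g) = (-12 + g)*(4 + g))
sqrt(-2769 + (P(24) + X(-40))) = sqrt(-2769 + ((9/4 + (1/32)*24) + (-48 + (-40)**2 - 8*(-40)))) = sqrt(-2769 + ((9/4 + 3/4) + (-48 + 1600 + 320))) = sqrt(-2769 + (3 + 1872)) = sqrt(-2769 + 1875) = sqrt(-894) = I*sqrt(894)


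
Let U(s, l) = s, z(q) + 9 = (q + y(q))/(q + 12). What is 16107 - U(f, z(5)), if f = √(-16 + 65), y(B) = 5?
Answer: 16100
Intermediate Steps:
f = 7 (f = √49 = 7)
z(q) = -9 + (5 + q)/(12 + q) (z(q) = -9 + (q + 5)/(q + 12) = -9 + (5 + q)/(12 + q))
16107 - U(f, z(5)) = 16107 - 1*7 = 16107 - 7 = 16100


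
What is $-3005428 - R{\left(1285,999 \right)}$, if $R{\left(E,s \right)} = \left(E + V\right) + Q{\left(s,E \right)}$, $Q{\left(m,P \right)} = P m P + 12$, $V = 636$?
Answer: $-1652581136$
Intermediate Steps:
$Q{\left(m,P \right)} = 12 + m P^{2}$ ($Q{\left(m,P \right)} = m P^{2} + 12 = 12 + m P^{2}$)
$R{\left(E,s \right)} = 648 + E + s E^{2}$ ($R{\left(E,s \right)} = \left(E + 636\right) + \left(12 + s E^{2}\right) = \left(636 + E\right) + \left(12 + s E^{2}\right) = 648 + E + s E^{2}$)
$-3005428 - R{\left(1285,999 \right)} = -3005428 - \left(648 + 1285 + 999 \cdot 1285^{2}\right) = -3005428 - \left(648 + 1285 + 999 \cdot 1651225\right) = -3005428 - \left(648 + 1285 + 1649573775\right) = -3005428 - 1649575708 = -1652581136$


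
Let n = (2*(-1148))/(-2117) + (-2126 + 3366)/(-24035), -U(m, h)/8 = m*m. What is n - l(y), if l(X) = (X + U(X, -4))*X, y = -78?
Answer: -38695822735644/10176419 ≈ -3.8025e+6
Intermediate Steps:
U(m, h) = -8*m² (U(m, h) = -8*m*m = -8*m²)
n = 10511856/10176419 (n = -2296*(-1/2117) + 1240*(-1/24035) = 2296/2117 - 248/4807 = 10511856/10176419 ≈ 1.0330)
l(X) = X*(X - 8*X²) (l(X) = (X - 8*X²)*X = X*(X - 8*X²))
n - l(y) = 10511856/10176419 - (-78)²*(1 - 8*(-78)) = 10511856/10176419 - 6084*(1 + 624) = 10511856/10176419 - 6084*625 = 10511856/10176419 - 1*3802500 = 10511856/10176419 - 3802500 = -38695822735644/10176419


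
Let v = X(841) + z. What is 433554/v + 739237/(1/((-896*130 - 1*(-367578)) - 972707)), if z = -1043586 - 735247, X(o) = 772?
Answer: -316162996150973289/592687 ≈ -5.3344e+11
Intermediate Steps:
z = -1778833
v = -1778061 (v = 772 - 1778833 = -1778061)
433554/v + 739237/(1/((-896*130 - 1*(-367578)) - 972707)) = 433554/(-1778061) + 739237/(1/((-896*130 - 1*(-367578)) - 972707)) = 433554*(-1/1778061) + 739237/(1/((-116480 + 367578) - 972707)) = -144518/592687 + 739237/(1/(251098 - 972707)) = -144518/592687 + 739237/(1/(-721609)) = -144518/592687 + 739237/(-1/721609) = -144518/592687 + 739237*(-721609) = -144518/592687 - 533440072333 = -316162996150973289/592687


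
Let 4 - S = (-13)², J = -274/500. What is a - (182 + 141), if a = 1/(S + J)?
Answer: -13368251/41387 ≈ -323.01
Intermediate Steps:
J = -137/250 (J = -274*1/500 = -137/250 ≈ -0.54800)
S = -165 (S = 4 - 1*(-13)² = 4 - 1*169 = 4 - 169 = -165)
a = -250/41387 (a = 1/(-165 - 137/250) = 1/(-41387/250) = -250/41387 ≈ -0.0060405)
a - (182 + 141) = -250/41387 - (182 + 141) = -250/41387 - 1*323 = -250/41387 - 323 = -13368251/41387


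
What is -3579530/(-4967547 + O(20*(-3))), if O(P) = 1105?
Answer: 1789765/2483221 ≈ 0.72074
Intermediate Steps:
-3579530/(-4967547 + O(20*(-3))) = -3579530/(-4967547 + 1105) = -3579530/(-4966442) = -3579530*(-1/4966442) = 1789765/2483221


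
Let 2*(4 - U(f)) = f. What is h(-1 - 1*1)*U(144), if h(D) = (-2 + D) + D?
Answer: 408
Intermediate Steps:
U(f) = 4 - f/2
h(D) = -2 + 2*D
h(-1 - 1*1)*U(144) = (-2 + 2*(-1 - 1*1))*(4 - ½*144) = (-2 + 2*(-1 - 1))*(4 - 72) = (-2 + 2*(-2))*(-68) = (-2 - 4)*(-68) = -6*(-68) = 408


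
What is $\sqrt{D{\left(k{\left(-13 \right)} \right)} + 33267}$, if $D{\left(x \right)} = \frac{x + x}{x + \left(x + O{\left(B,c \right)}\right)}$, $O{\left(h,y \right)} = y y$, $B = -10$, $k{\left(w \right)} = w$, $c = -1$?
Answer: $\frac{\sqrt{831701}}{5} \approx 182.4$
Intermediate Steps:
$O{\left(h,y \right)} = y^{2}$
$D{\left(x \right)} = \frac{2 x}{1 + 2 x}$ ($D{\left(x \right)} = \frac{x + x}{x + \left(x + \left(-1\right)^{2}\right)} = \frac{2 x}{x + \left(x + 1\right)} = \frac{2 x}{x + \left(1 + x\right)} = \frac{2 x}{1 + 2 x}$)
$\sqrt{D{\left(k{\left(-13 \right)} \right)} + 33267} = \sqrt{2 \left(-13\right) \frac{1}{1 + 2 \left(-13\right)} + 33267} = \sqrt{2 \left(-13\right) \frac{1}{1 - 26} + 33267} = \sqrt{2 \left(-13\right) \frac{1}{-25} + 33267} = \sqrt{2 \left(-13\right) \left(- \frac{1}{25}\right) + 33267} = \sqrt{\frac{26}{25} + 33267} = \sqrt{\frac{831701}{25}} = \frac{\sqrt{831701}}{5}$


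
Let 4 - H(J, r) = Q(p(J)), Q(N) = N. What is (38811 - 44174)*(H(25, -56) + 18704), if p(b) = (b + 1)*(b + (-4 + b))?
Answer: -93916856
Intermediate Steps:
p(b) = (1 + b)*(-4 + 2*b)
H(J, r) = 8 - 2*J**2 + 2*J (H(J, r) = 4 - (-4 - 2*J + 2*J**2) = 4 + (4 - 2*J**2 + 2*J) = 8 - 2*J**2 + 2*J)
(38811 - 44174)*(H(25, -56) + 18704) = (38811 - 44174)*((8 - 2*25**2 + 2*25) + 18704) = -5363*((8 - 2*625 + 50) + 18704) = -5363*((8 - 1250 + 50) + 18704) = -5363*(-1192 + 18704) = -5363*17512 = -93916856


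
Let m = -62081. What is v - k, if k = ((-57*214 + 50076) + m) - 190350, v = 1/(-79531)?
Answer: 17063614642/79531 ≈ 2.1455e+5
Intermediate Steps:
v = -1/79531 ≈ -1.2574e-5
k = -214553 (k = ((-57*214 + 50076) - 62081) - 190350 = ((-12198 + 50076) - 62081) - 190350 = (37878 - 62081) - 190350 = -24203 - 190350 = -214553)
v - k = -1/79531 - 1*(-214553) = -1/79531 + 214553 = 17063614642/79531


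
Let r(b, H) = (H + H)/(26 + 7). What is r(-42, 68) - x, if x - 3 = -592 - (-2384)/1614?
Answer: 1750675/2959 ≈ 591.64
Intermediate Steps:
r(b, H) = 2*H/33 (r(b, H) = (2*H)/33 = (2*H)*(1/33) = 2*H/33)
x = -474131/807 (x = 3 + (-592 - (-2384)/1614) = 3 + (-592 - 1*(-1192/807)) = 3 + (-592 + 1192/807) = 3 - 476552/807 = -474131/807 ≈ -587.52)
r(-42, 68) - x = (2/33)*68 - 1*(-474131/807) = 136/33 + 474131/807 = 1750675/2959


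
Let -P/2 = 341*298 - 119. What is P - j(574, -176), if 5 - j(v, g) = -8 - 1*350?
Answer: -203361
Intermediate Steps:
P = -202998 (P = -2*(341*298 - 119) = -2*(101618 - 119) = -2*101499 = -202998)
j(v, g) = 363 (j(v, g) = 5 - (-8 - 1*350) = 5 - (-8 - 350) = 5 - 1*(-358) = 5 + 358 = 363)
P - j(574, -176) = -202998 - 1*363 = -202998 - 363 = -203361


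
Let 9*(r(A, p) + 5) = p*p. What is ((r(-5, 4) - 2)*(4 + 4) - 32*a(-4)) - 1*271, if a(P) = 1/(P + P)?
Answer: -2779/9 ≈ -308.78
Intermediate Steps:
r(A, p) = -5 + p²/9 (r(A, p) = -5 + (p*p)/9 = -5 + p²/9)
a(P) = 1/(2*P)
((r(-5, 4) - 2)*(4 + 4) - 32*a(-4)) - 1*271 = (((-5 + (⅑)*4²) - 2)*(4 + 4) - 16/(-4)) - 1*271 = (((-5 + (⅑)*16) - 2)*8 - 16*(-1)/4) - 271 = (((-5 + 16/9) - 2)*8 - 32*(-⅛)) - 271 = ((-29/9 - 2)*8 + 4) - 271 = (-47/9*8 + 4) - 271 = (-376/9 + 4) - 271 = -340/9 - 271 = -2779/9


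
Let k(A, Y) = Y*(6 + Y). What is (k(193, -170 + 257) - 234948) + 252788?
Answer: 25931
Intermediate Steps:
(k(193, -170 + 257) - 234948) + 252788 = ((-170 + 257)*(6 + (-170 + 257)) - 234948) + 252788 = (87*(6 + 87) - 234948) + 252788 = (87*93 - 234948) + 252788 = (8091 - 234948) + 252788 = -226857 + 252788 = 25931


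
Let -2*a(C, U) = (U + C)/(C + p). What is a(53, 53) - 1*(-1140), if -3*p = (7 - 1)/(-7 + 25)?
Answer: 542163/476 ≈ 1139.0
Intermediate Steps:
p = -⅑ (p = -(7 - 1)/(3*(-7 + 25)) = -2/18 = -⅓*⅓ = -⅑ ≈ -0.11111)
a(C, U) = -(C + U)/(2*(-⅑ + C)) (a(C, U) = -(U + C)/(2*(C - ⅑)) = -(C + U)/(2*(-⅑ + C)))
a(53, 53) - 1*(-1140) = 9*(-1*53 - 1*53)/(2*(-1 + 9*53)) - 1*(-1140) = 9*(-53 - 53)/(2*(-1 + 477)) + 1140 = (9/2)*(-106)/476 + 1140 = (9/2)*(1/476)*(-106) + 1140 = -477/476 + 1140 = 542163/476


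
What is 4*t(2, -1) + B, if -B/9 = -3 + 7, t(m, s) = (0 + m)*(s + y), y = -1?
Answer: -52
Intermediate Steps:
t(m, s) = m*(-1 + s) (t(m, s) = (0 + m)*(s - 1) = m*(-1 + s))
B = -36 (B = -9*(-3 + 7) = -9*4 = -36)
4*t(2, -1) + B = 4*(2*(-1 - 1)) - 36 = 4*(2*(-2)) - 36 = 4*(-4) - 36 = -16 - 36 = -52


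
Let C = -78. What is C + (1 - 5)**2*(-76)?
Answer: -1294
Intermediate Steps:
C + (1 - 5)**2*(-76) = -78 + (1 - 5)**2*(-76) = -78 + (-4)**2*(-76) = -78 + 16*(-76) = -78 - 1216 = -1294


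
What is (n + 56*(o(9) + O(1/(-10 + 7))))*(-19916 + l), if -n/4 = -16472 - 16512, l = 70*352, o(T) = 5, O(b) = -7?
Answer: 622736576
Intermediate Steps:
l = 24640
n = 131936 (n = -4*(-16472 - 16512) = -4*(-32984) = 131936)
(n + 56*(o(9) + O(1/(-10 + 7))))*(-19916 + l) = (131936 + 56*(5 - 7))*(-19916 + 24640) = (131936 + 56*(-2))*4724 = (131936 - 112)*4724 = 131824*4724 = 622736576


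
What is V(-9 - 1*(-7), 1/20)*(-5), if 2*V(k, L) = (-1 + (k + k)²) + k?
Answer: -65/2 ≈ -32.500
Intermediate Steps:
V(k, L) = -½ + k/2 + 2*k² (V(k, L) = ((-1 + (k + k)²) + k)/2 = ((-1 + (2*k)²) + k)/2 = ((-1 + 4*k²) + k)/2 = (-1 + k + 4*k²)/2 = -½ + k/2 + 2*k²)
V(-9 - 1*(-7), 1/20)*(-5) = (-½ + (-9 - 1*(-7))/2 + 2*(-9 - 1*(-7))²)*(-5) = (-½ + (-9 + 7)/2 + 2*(-9 + 7)²)*(-5) = (-½ + (½)*(-2) + 2*(-2)²)*(-5) = (-½ - 1 + 2*4)*(-5) = (-½ - 1 + 8)*(-5) = (13/2)*(-5) = -65/2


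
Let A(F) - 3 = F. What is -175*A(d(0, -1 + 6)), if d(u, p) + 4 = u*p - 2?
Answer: 525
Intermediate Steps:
d(u, p) = -6 + p*u (d(u, p) = -4 + (u*p - 2) = -4 + (p*u - 2) = -4 + (-2 + p*u) = -6 + p*u)
A(F) = 3 + F
-175*A(d(0, -1 + 6)) = -175*(3 + (-6 + (-1 + 6)*0)) = -175*(3 + (-6 + 5*0)) = -175*(3 + (-6 + 0)) = -175*(3 - 6) = -175*(-3) = 525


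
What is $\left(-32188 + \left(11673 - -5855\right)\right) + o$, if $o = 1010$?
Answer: $-13650$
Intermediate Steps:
$\left(-32188 + \left(11673 - -5855\right)\right) + o = \left(-32188 + \left(11673 - -5855\right)\right) + 1010 = \left(-32188 + \left(11673 + 5855\right)\right) + 1010 = \left(-32188 + 17528\right) + 1010 = -14660 + 1010 = -13650$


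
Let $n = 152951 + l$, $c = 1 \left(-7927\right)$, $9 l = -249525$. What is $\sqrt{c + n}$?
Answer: $\sqrt{117299} \approx 342.49$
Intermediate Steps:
$l = -27725$ ($l = \frac{1}{9} \left(-249525\right) = -27725$)
$c = -7927$
$n = 125226$ ($n = 152951 - 27725 = 125226$)
$\sqrt{c + n} = \sqrt{-7927 + 125226} = \sqrt{117299}$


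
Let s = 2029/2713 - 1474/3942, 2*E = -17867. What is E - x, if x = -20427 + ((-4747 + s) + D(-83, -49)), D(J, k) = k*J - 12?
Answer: 130315609477/10694646 ≈ 12185.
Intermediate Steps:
E = -17867/2 (E = (½)*(-17867) = -17867/2 ≈ -8933.5)
s = 1999678/5347323 (s = 2029*(1/2713) - 1474*1/3942 = 2029/2713 - 737/1971 = 1999678/5347323 ≈ 0.37396)
D(J, k) = -12 + J*k (D(J, k) = J*k - 12 = -12 + J*k)
x = -112928114759/5347323 (x = -20427 + ((-4747 + 1999678/5347323) + (-12 - 83*(-49))) = -20427 + (-25381742603/5347323 + (-12 + 4067)) = -20427 + (-25381742603/5347323 + 4055) = -20427 - 3698347838/5347323 = -112928114759/5347323 ≈ -21119.)
E - x = -17867/2 - 1*(-112928114759/5347323) = -17867/2 + 112928114759/5347323 = 130315609477/10694646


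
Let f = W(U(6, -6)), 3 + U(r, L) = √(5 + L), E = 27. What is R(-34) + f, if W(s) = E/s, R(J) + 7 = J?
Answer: -491/10 - 27*I/10 ≈ -49.1 - 2.7*I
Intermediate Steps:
R(J) = -7 + J
U(r, L) = -3 + √(5 + L)
W(s) = 27/s
f = 27*(-3 - I)/10 (f = 27/(-3 + √(5 - 6)) = 27/(-3 + √(-1)) = 27/(-3 + I) = 27*((-3 - I)/10) = 27*(-3 - I)/10 ≈ -8.1 - 2.7*I)
R(-34) + f = (-7 - 34) + (-81/10 - 27*I/10) = -41 + (-81/10 - 27*I/10) = -491/10 - 27*I/10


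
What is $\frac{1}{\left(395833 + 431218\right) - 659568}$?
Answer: $\frac{1}{167483} \approx 5.9708 \cdot 10^{-6}$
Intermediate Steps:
$\frac{1}{\left(395833 + 431218\right) - 659568} = \frac{1}{827051 - 659568} = \frac{1}{167483}$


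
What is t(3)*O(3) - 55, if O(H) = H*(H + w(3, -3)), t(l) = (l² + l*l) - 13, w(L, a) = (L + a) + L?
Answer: 35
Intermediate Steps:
w(L, a) = a + 2*L
t(l) = -13 + 2*l² (t(l) = (l² + l²) - 13 = 2*l² - 13 = -13 + 2*l²)
O(H) = H*(3 + H) (O(H) = H*(H + (-3 + 2*3)) = H*(H + (-3 + 6)) = H*(H + 3) = H*(3 + H))
t(3)*O(3) - 55 = (-13 + 2*3²)*(3*(3 + 3)) - 55 = (-13 + 2*9)*(3*6) - 55 = (-13 + 18)*18 - 55 = 5*18 - 55 = 90 - 55 = 35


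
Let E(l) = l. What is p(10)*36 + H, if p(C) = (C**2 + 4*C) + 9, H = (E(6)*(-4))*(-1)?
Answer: 5388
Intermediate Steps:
H = 24 (H = (6*(-4))*(-1) = -24*(-1) = 24)
p(C) = 9 + C**2 + 4*C
p(10)*36 + H = (9 + 10**2 + 4*10)*36 + 24 = (9 + 100 + 40)*36 + 24 = 149*36 + 24 = 5364 + 24 = 5388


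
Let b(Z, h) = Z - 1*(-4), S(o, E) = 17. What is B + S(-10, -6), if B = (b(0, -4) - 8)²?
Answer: 33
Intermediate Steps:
b(Z, h) = 4 + Z (b(Z, h) = Z + 4 = 4 + Z)
B = 16 (B = ((4 + 0) - 8)² = (4 - 8)² = (-4)² = 16)
B + S(-10, -6) = 16 + 17 = 33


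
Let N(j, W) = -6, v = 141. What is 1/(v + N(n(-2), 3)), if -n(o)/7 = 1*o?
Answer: 1/135 ≈ 0.0074074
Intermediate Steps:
n(o) = -7*o
1/(v + N(n(-2), 3)) = 1/(141 - 6) = 1/135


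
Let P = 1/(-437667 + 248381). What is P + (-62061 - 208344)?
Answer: -51183880831/189286 ≈ -2.7041e+5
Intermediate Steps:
P = -1/189286 (P = 1/(-189286) = -1/189286 ≈ -5.2830e-6)
P + (-62061 - 208344) = -1/189286 + (-62061 - 208344) = -1/189286 - 270405 = -51183880831/189286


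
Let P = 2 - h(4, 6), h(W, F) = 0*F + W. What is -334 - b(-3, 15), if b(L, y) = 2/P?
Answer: -333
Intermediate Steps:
h(W, F) = W (h(W, F) = 0 + W = W)
P = -2 (P = 2 - 1*4 = 2 - 4 = -2)
b(L, y) = -1 (b(L, y) = 2/(-2) = 2*(-½) = -1)
-334 - b(-3, 15) = -334 - 1*(-1) = -334 + 1 = -333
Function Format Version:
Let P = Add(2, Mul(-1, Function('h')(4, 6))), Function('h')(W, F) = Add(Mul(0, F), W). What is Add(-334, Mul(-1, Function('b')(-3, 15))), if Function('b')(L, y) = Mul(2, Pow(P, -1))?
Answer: -333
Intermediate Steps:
Function('h')(W, F) = W (Function('h')(W, F) = Add(0, W) = W)
P = -2 (P = Add(2, Mul(-1, 4)) = Add(2, -4) = -2)
Function('b')(L, y) = -1 (Function('b')(L, y) = Mul(2, Pow(-2, -1)) = Mul(2, Rational(-1, 2)) = -1)
Add(-334, Mul(-1, Function('b')(-3, 15))) = Add(-334, Mul(-1, -1)) = Add(-334, 1) = -333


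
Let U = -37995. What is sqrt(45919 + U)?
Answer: 2*sqrt(1981) ≈ 89.017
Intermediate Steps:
sqrt(45919 + U) = sqrt(45919 - 37995) = sqrt(7924) = 2*sqrt(1981)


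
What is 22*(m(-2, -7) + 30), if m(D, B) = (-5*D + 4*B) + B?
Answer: 110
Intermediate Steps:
m(D, B) = -5*D + 5*B
22*(m(-2, -7) + 30) = 22*((-5*(-2) + 5*(-7)) + 30) = 22*((10 - 35) + 30) = 22*(-25 + 30) = 22*5 = 110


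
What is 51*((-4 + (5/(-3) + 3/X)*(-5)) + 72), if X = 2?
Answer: 7021/2 ≈ 3510.5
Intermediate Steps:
51*((-4 + (5/(-3) + 3/X)*(-5)) + 72) = 51*((-4 + (5/(-3) + 3/2)*(-5)) + 72) = 51*((-4 + (5*(-⅓) + 3*(½))*(-5)) + 72) = 51*((-4 + (-5/3 + 3/2)*(-5)) + 72) = 51*((-4 - ⅙*(-5)) + 72) = 51*((-4 + ⅚) + 72) = 51*(-19/6 + 72) = 51*(413/6) = 7021/2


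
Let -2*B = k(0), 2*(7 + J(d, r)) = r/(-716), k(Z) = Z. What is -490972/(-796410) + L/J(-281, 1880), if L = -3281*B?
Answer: 245486/398205 ≈ 0.61648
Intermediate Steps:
J(d, r) = -7 - r/1432 (J(d, r) = -7 + (r/(-716))/2 = -7 + (r*(-1/716))/2 = -7 + (-r/716)/2 = -7 - r/1432)
B = 0 (B = -½*0 = 0)
L = 0 (L = -3281*0 = 0)
-490972/(-796410) + L/J(-281, 1880) = -490972/(-796410) + 0/(-7 - 1/1432*1880) = -490972*(-1/796410) + 0/(-7 - 235/179) = 245486/398205 + 0/(-1488/179) = 245486/398205 + 0*(-179/1488) = 245486/398205 + 0 = 245486/398205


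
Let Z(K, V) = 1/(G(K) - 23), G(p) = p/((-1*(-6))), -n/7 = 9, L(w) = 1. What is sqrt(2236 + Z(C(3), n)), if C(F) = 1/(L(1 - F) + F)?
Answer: 2*sqrt(169709653)/551 ≈ 47.286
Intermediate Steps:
n = -63 (n = -7*9 = -63)
C(F) = 1/(1 + F)
G(p) = p/6
Z(K, V) = 1/(-23 + K/6) (Z(K, V) = 1/(K/6 - 23) = 1/(-23 + K/6))
sqrt(2236 + Z(C(3), n)) = sqrt(2236 + 6/(-138 + 1/(1 + 3))) = sqrt(2236 + 6/(-138 + 1/4)) = sqrt(2236 + 6/(-551/4)) = sqrt(2236 + 6*(-4/551)) = sqrt(2236 - 24/551) = sqrt(1232012/551) = 2*sqrt(169709653)/551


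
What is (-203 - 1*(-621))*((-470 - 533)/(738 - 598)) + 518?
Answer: -173367/70 ≈ -2476.7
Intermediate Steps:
(-203 - 1*(-621))*((-470 - 533)/(738 - 598)) + 518 = (-203 + 621)*(-1003/140) + 518 = 418*(-1003*1/140) + 518 = 418*(-1003/140) + 518 = -209627/70 + 518 = -173367/70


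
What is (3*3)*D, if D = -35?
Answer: -315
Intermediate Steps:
(3*3)*D = (3*3)*(-35) = 9*(-35) = -315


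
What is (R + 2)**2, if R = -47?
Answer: 2025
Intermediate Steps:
(R + 2)**2 = (-47 + 2)**2 = (-45)**2 = 2025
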